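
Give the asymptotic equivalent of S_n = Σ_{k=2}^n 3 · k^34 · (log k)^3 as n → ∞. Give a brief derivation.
S_n ~ 3 · n^35 · (log n)^3 / 35

By integral comparison, S_n = ∫_1^n 3 · x^34 · (log x)^3 dx + O(n^34 · (log n)^3). For the integral, the leading term of ∫_1^n x^34 (log x)^3 dx is n^35/35 · (log n)^3 (by repeated integration by parts; each step lowers the log-exponent and produces a relatively O(1/log n) correction). Hence S_n ~ 3 · n^35 · (log n)^3 / 35.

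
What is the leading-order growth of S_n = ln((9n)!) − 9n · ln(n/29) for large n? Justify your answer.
S_n ~ 9n · (ln 261 − 1) + O(ln n)

Stirling: ln((9n)!) = 9n ln(9n) − 9n + O(ln n).
  S_n = 9n ln(9n) − 9n − 9n ln(n/29) + O(ln n)
      = 9n ln(9n) − 9n ln n + 9n ln 29 − 9n + O(ln n)
      = 9n ln 9 + 9n ln 29 − 9n + O(ln n)
      = 9n (ln 261 − 1) + O(ln n).
Numerically ln(261) − 1 ≈ 4.5645.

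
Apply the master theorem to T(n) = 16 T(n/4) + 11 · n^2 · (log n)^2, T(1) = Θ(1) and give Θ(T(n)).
T(n) = Θ(n^2 · (log n)^3)

Here log_4 16 = 2 and f(n) = 11 · n^2 · (log n)^2 = Θ(n^(log_4 16) · (log n)^2). This is the extended Case 2 of the master theorem (f matches the critical exponent up to log factors), giving T(n) = Θ(n^(log_4 16) · (log n)^(2+1)) = Θ(n^2 · (log n)^3).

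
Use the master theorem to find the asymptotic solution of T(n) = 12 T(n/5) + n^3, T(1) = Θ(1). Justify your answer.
T(n) = Θ(n^3)

log_5 12 ≈ 1.544. f(n) = n^3 dominates n^(log_5 12) since 3 > 1.544, and the regularity condition a·f(n/b) = 12·(n/5)^3 = (12/125)·n^3 ≤ c·f(n) holds with c = 12/125 ≈ 0.096 < 1. So this is Case 3: T(n) = Θ(f(n)) = Θ(n^3).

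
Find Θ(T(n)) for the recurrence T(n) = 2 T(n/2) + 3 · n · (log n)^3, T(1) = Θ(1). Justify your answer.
T(n) = Θ(n · (log n)^4)

Here log_2 2 = 1 and f(n) = 3 · n · (log n)^3 = Θ(n^(log_2 2) · (log n)^3). This is the extended Case 2 of the master theorem (f matches the critical exponent up to log factors), giving T(n) = Θ(n^(log_2 2) · (log n)^(3+1)) = Θ(n · (log n)^4).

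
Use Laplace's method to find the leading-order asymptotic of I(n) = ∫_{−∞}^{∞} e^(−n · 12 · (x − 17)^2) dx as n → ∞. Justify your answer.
I(n) = sqrt(π/(12n))

Here φ(x) = 12 · (x − 17)^2 has its unique minimum at x* = 17 with φ(x*) = 0 and φ''(x*) = 24. Laplace's method gives
  I(n) ~ e^(−n φ(x*)) · sqrt(2π / (n · φ''(x*))) = sqrt(2π / (24n)) = sqrt(π/(12n)).
This is exact: substituting u = (x − 17)·sqrt(12n) gives I(n) = (1/sqrt(12n)) ∫_{−∞}^{∞} e^(−u^2) du = sqrt(π/(12n)).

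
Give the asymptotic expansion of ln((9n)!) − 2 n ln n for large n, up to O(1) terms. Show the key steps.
ln((9n)!) − 2 n ln n = 7 n ln n + 9(ln 9 − 1) n + (1/2) ln(2π·9n) + O(1/n)

Stirling: ln((9n)!) = 9n ln(9n) − 9n + (1/2) ln(2π·9n) + O(1/n).
Expand 9n ln(9n) = 9n (ln n + ln 9) = 9n ln n + 9n ln 9.
Subtract 2n ln n: leading term is (9 − 2) n ln n = 7 n ln n. The next term is 9n ln 9 − 9n = 9(ln 9 − 1) n. Then the (1/2) ln(2π·9n) correction.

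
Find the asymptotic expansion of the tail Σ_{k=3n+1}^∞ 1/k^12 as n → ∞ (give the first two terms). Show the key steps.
Σ_{k>3n} 1/k^12 = 1/(11 · (3n)^11) − 1/(2 · (3n)^12) + O(1/(3n)^13)

Compare to the integral: ∫_{3n}^∞ x^(−12) dx = [−x^(−11)/11]_{3n}^∞ = 1/((12−1)·(3n)^11). The Euler-Maclaurin correction adds −f(3n)/2 = −1/(2·(3n)^12). Euler-Maclaurin then gives
  Σ_{k>3n} 1/k^12 = ∫_{3n}^∞ dx/x^12 − 1/(2·(3n)^12) + O(1/(3n)^13).
(Equivalently this is ζ(12) − Σ_{k≤3n} 1/k^12.)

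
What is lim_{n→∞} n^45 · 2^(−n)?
lim = 0

Exponentials with base > 1 dominate every fixed polynomial: for any fixed c, n^c / 2^n → 0 as n → ∞ (e.g. by the ratio test, or by writing 2^n = e^(n ln 2) and noting e^(n ln 2) / n^c → ∞). Hence n^45 · 2^(−n) = n^45 / 2^n → 0.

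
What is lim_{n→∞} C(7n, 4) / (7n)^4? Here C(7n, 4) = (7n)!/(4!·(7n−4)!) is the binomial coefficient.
lim = 1/4! = 1/24

With N = 7n → ∞: C(N, 4) / N^4 = [N(N−1)…(N−3)] / (4! · N^4) = (1/4!) · 1 · (1 − 1/(7n)) · (1 − 2/(7n)) · (1 − 3/(7n)). Each factor → 1 as N → ∞, so the limit is 1/4! = 1/24.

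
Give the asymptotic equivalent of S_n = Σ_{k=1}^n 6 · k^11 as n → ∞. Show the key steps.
S_n ~ n^12 / 2

By integral comparison (Euler-Maclaurin), Σ_{k=1}^n 6 · k^11 = 6 · ∫_0^n x^11 dx + O(n^11) = 6 · n^12/12 = n^12 / 2 + O(n^11). (Equivalently, Faulhaber's formula gives the same leading term.)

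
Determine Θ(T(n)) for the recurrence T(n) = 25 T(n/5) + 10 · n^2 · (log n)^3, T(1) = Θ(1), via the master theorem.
T(n) = Θ(n^2 · (log n)^4)

Here log_5 25 = 2 and f(n) = 10 · n^2 · (log n)^3 = Θ(n^(log_5 25) · (log n)^3). This is the extended Case 2 of the master theorem (f matches the critical exponent up to log factors), giving T(n) = Θ(n^(log_5 25) · (log n)^(3+1)) = Θ(n^2 · (log n)^4).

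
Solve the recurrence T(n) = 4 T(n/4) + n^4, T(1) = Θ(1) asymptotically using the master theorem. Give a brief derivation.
T(n) = Θ(n^4)

log_4 4 ≈ 1.000. f(n) = n^4 dominates n^(log_4 4) since 4 > 1.000, and the regularity condition a·f(n/b) = 4·(n/4)^4 = (4/256)·n^4 ≤ c·f(n) holds with c = 4/256 ≈ 0.0156 < 1. So this is Case 3: T(n) = Θ(f(n)) = Θ(n^4).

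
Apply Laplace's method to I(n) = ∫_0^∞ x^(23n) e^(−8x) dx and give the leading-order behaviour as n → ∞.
I(n) ~ (sqrt(2π·23n) / 8) · (23n/(8e))^(23n)

Write the integrand as exp(23n ln x − 8x) and set f(x) = 23n ln x − 8x. Then f'(x) = 23n/x − 8 = 0 at x* = 23n/8, and f''(x*) = −23n/x*^2 = −8^2/(23n). Laplace's method (interior maximum) gives
  I(n) ~ e^(f(x*)) · sqrt(2π / |f''(x*)|)
        = exp(23n ln(23n/8) − 23n) · sqrt(2π · 23n / 8^2)
        = (23n/8)^(23n) e^(−23n) · sqrt(2π·23n) / 8
        = (sqrt(2π·23n) / 8) · (23n/(8e))^(23n).
This matches Γ(23n+1)/8^(23n+1) with Stirling applied to Γ.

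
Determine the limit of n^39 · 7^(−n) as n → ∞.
lim = 0

Exponentials with base > 1 dominate every fixed polynomial: for any fixed c, n^c / 7^n → 0 as n → ∞ (e.g. by the ratio test, or by writing 7^n = e^(n ln 7) and noting e^(n ln 7) / n^c → ∞). Hence n^39 · 7^(−n) = n^39 / 7^n → 0.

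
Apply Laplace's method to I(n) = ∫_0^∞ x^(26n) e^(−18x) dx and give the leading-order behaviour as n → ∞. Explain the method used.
I(n) ~ (sqrt(2π·26n) / 18) · (26n/(18e))^(26n)

Write the integrand as exp(26n ln x − 18x) and set f(x) = 26n ln x − 18x. Then f'(x) = 26n/x − 18 = 0 at x* = 26n/18, and f''(x*) = −26n/x*^2 = −18^2/(26n). Laplace's method (interior maximum) gives
  I(n) ~ e^(f(x*)) · sqrt(2π / |f''(x*)|)
        = exp(26n ln(26n/18) − 26n) · sqrt(2π · 26n / 18^2)
        = (26n/18)^(26n) e^(−26n) · sqrt(2π·26n) / 18
        = (sqrt(2π·26n) / 18) · (26n/(18e))^(26n).
This matches Γ(26n+1)/18^(26n+1) with Stirling applied to Γ.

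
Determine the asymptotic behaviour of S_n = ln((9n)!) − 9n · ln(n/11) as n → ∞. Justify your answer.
S_n ~ 9n · (ln 99 − 1) + O(ln n)

Stirling: ln((9n)!) = 9n ln(9n) − 9n + O(ln n).
  S_n = 9n ln(9n) − 9n − 9n ln(n/11) + O(ln n)
      = 9n ln(9n) − 9n ln n + 9n ln 11 − 9n + O(ln n)
      = 9n ln 9 + 9n ln 11 − 9n + O(ln n)
      = 9n (ln 99 − 1) + O(ln n).
Numerically ln(99) − 1 ≈ 3.5951.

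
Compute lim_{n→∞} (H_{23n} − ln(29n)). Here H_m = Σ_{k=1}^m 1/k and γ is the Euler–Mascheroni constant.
lim = ln(23/29) + γ

By Euler-Maclaurin, H_m = ln m + γ + O(1/m). So
  H_{23n} − ln(29n) = ln(23n) + γ − ln(29n) + O(1/n)
                       = ln(23/29) + γ + O(1/n).
Hence the limit is ln(23/29) + γ.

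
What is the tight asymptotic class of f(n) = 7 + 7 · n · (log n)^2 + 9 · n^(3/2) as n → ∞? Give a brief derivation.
f(n) ∈ Θ(n^(3/2))

Compare the terms by growth order. For large n, n^a · (log n)^b dominates n^a' · (log n)^b' iff a > a', or (a = a' and b > b'). Ranking the 3 terms shows the dominant one is 9 · n^(3/2). Hence f(n) ∈ Θ(n^(3/2)).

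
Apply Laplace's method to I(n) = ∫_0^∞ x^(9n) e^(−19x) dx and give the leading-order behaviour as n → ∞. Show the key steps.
I(n) ~ (sqrt(2π·9n) / 19) · (9n/(19e))^(9n)

Write the integrand as exp(9n ln x − 19x) and set f(x) = 9n ln x − 19x. Then f'(x) = 9n/x − 19 = 0 at x* = 9n/19, and f''(x*) = −9n/x*^2 = −19^2/(9n). Laplace's method (interior maximum) gives
  I(n) ~ e^(f(x*)) · sqrt(2π / |f''(x*)|)
        = exp(9n ln(9n/19) − 9n) · sqrt(2π · 9n / 19^2)
        = (9n/19)^(9n) e^(−9n) · sqrt(2π·9n) / 19
        = (sqrt(2π·9n) / 19) · (9n/(19e))^(9n).
This matches Γ(9n+1)/19^(9n+1) with Stirling applied to Γ.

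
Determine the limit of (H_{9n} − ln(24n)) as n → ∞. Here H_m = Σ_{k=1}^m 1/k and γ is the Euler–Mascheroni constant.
lim = ln(3/8) + γ

By Euler-Maclaurin, H_m = ln m + γ + O(1/m). So
  H_{9n} − ln(24n) = ln(9n) + γ − ln(24n) + O(1/n)
                       = ln(9/24) + γ + O(1/n).
Hence the limit is ln(9/24) + γ (= ln(3/8)).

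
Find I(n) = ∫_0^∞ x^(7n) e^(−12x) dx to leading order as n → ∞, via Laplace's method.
I(n) ~ (sqrt(2π·7n) / 12) · (7n/(12e))^(7n)

Write the integrand as exp(7n ln x − 12x) and set f(x) = 7n ln x − 12x. Then f'(x) = 7n/x − 12 = 0 at x* = 7n/12, and f''(x*) = −7n/x*^2 = −12^2/(7n). Laplace's method (interior maximum) gives
  I(n) ~ e^(f(x*)) · sqrt(2π / |f''(x*)|)
        = exp(7n ln(7n/12) − 7n) · sqrt(2π · 7n / 12^2)
        = (7n/12)^(7n) e^(−7n) · sqrt(2π·7n) / 12
        = (sqrt(2π·7n) / 12) · (7n/(12e))^(7n).
This matches Γ(7n+1)/12^(7n+1) with Stirling applied to Γ.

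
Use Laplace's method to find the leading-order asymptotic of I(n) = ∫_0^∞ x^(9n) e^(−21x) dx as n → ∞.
I(n) ~ (sqrt(2π·9n) / 21) · (9n/(21e))^(9n)

Write the integrand as exp(9n ln x − 21x) and set f(x) = 9n ln x − 21x. Then f'(x) = 9n/x − 21 = 0 at x* = 9n/21, and f''(x*) = −9n/x*^2 = −21^2/(9n). Laplace's method (interior maximum) gives
  I(n) ~ e^(f(x*)) · sqrt(2π / |f''(x*)|)
        = exp(9n ln(9n/21) − 9n) · sqrt(2π · 9n / 21^2)
        = (9n/21)^(9n) e^(−9n) · sqrt(2π·9n) / 21
        = (sqrt(2π·9n) / 21) · (9n/(21e))^(9n).
This matches Γ(9n+1)/21^(9n+1) with Stirling applied to Γ.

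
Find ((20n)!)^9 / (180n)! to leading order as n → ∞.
((20n)!)^9/(180n)! ~ ((2π·20n)^(8/2) / 3) · 9^(−9·20n)  →  0

Write N = 20n. Stirling: N! ~ sqrt(2π N)(N/e)^N and (9N)! ~ sqrt(2π·9N)·(9N/e)^(9N).
  (N!)^9/(9N)! ~ (2π N)^(9/2) (N/e)^(9N) / [sqrt(2π·9N) (9N/e)^(9N)]
     = (2π N)^(9/2) / sqrt(2π·9N) · (N/(9N))^(9N)
     = (2π N)^((9−1)/2) / 3 · 9^(−9N).
Since 9^9 > 1, the factor 9^(−9N) decays exponentially, so the ratio → 0. Substituting N = 20n gives the stated form.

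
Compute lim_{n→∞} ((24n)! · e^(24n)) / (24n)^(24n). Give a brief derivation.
lim = ∞

Stirling: (24n)! ~ sqrt(2π·24n) · (24n/e)^(24n). Hence
  (24n)! · e^(24n) / (24n)^(24n) ~ sqrt(2π·24n) = sqrt(2π·24) · sqrt(n) → ∞.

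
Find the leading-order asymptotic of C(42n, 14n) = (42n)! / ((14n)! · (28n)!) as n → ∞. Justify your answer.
C(42n, 14n) ~ (27/4)^(14n) · sqrt(3/(4π·14n))

Write N = 14n. Apply Stirling to each factorial:
  (3N)! ~ sqrt(2π·3N) · (3N/e)^(3N),
  N! ~ sqrt(2π N) · (N/e)^N,
  (2N)! ~ sqrt(2π·2N) · (2N/e)^(2N).
The exponential factors combine to (3N)^(3N) / (N^N · (2N)^(2N)) = 3^(3N)/2^(2N) = (3^3/2^2)^N = (27/4)^N.
The square-root prefactors combine to sqrt(2π·3N) / (sqrt(2π N)·sqrt(2π·2N)) = sqrt(3 / (2π·2·N)) = sqrt(3/(4π·14n)).
Substituting N = 14n: C(42n, 14n) ~ (27/4)^(14n) · sqrt(3/(4π·14n)).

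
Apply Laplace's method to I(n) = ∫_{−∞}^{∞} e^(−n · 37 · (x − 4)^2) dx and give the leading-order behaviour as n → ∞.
I(n) = sqrt(π/(37n))

Here φ(x) = 37 · (x − 4)^2 has its unique minimum at x* = 4 with φ(x*) = 0 and φ''(x*) = 74. Laplace's method gives
  I(n) ~ e^(−n φ(x*)) · sqrt(2π / (n · φ''(x*))) = sqrt(2π / (74n)) = sqrt(π/(37n)).
This is exact: substituting u = (x − 4)·sqrt(37n) gives I(n) = (1/sqrt(37n)) ∫_{−∞}^{∞} e^(−u^2) du = sqrt(π/(37n)).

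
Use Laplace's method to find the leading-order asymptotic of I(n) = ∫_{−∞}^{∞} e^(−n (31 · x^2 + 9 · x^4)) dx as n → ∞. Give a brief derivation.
I(n) ~ sqrt(π/(31n))

φ(x) = 31 · x^2 + 9 · x^4 has its unique global minimum at x* = 0 (since φ'(x) = 62x + 36x^3 = 0 only at x = 0 for real x with both coefficients positive, and φ → ∞ as |x| → ∞). At x* = 0, φ(0) = 0 and φ''(0) = 62. Laplace's method then gives
  I(n) ~ sqrt(2π / (n · φ''(0))) · e^(−n φ(0)) = sqrt(2π / (62n)) = sqrt(π/(31n)).
The 9 · x^4 term contributes only at subleading order (an O(1/n) relative correction).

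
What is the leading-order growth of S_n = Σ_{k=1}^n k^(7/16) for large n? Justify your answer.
S_n ~ (16/23) · n^(23/16)

Integral comparison: Σ_{k=1}^n k^(7/16) = ∫_0^n x^(7/16) dx + O(n^(7/16)). The integral is n^(1 + 7/16) / (1 + 7/16) = n^((7+16)/16) / ((7+16)/16) = (16/23) · n^(23/16).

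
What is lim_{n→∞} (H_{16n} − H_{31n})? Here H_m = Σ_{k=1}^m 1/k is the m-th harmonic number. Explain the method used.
lim = ln(16/31)

Euler-Maclaurin gives H_m = ln m + γ + 1/(2m) + O(1/m^2). The γ and O(1/m) terms cancel in the difference:
  H_{16n} − H_{31n} = ln(16n) − ln(31n) + O(1/n) = ln(16/31) + O(1/n).
Hence the limit is ln(16/31).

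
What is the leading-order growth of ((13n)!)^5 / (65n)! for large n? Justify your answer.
((13n)!)^5/(65n)! ~ ((2π·13n)^(4/2) / sqrt(5)) · 5^(−5·13n)  →  0

Write N = 13n. Stirling: N! ~ sqrt(2π N)(N/e)^N and (5N)! ~ sqrt(2π·5N)·(5N/e)^(5N).
  (N!)^5/(5N)! ~ (2π N)^(5/2) (N/e)^(5N) / [sqrt(2π·5N) (5N/e)^(5N)]
     = (2π N)^(5/2) / sqrt(2π·5N) · (N/(5N))^(5N)
     = (2π N)^((5−1)/2) / sqrt(5) · 5^(−5N).
Since 5^5 > 1, the factor 5^(−5N) decays exponentially, so the ratio → 0. Substituting N = 13n gives the stated form.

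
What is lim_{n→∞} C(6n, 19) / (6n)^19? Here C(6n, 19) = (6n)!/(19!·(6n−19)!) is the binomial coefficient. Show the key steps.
lim = 1/19! = 1/121645100408832000

With N = 6n → ∞: C(N, 19) / N^19 = [N(N−1)…(N−18)] / (19! · N^19) = (1/19!) · 1 · (1 − 1/(6n)) · … · (1 − 18/(6n)). Each factor → 1 as N → ∞, so the limit is 1/19! = 1/121645100408832000.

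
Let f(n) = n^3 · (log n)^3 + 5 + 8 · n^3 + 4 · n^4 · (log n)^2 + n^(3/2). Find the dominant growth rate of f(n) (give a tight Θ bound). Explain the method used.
f(n) ∈ Θ(n^4 · (log n)^2)

Compare the terms by growth order. For large n, n^a · (log n)^b dominates n^a' · (log n)^b' iff a > a', or (a = a' and b > b'). Ranking the 5 terms shows the dominant one is 4 · n^4 · (log n)^2. Hence f(n) ∈ Θ(n^4 · (log n)^2).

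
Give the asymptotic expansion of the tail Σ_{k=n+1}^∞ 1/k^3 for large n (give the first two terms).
Σ_{k>n} 1/k^3 = 1/(2 · n^2) − 1/(2 · n^3) + O(1/n^4)

Compare to the integral: ∫_{n}^∞ x^(−3) dx = [−x^(−2)/2]_{n}^∞ = 1/((3−1)·n^2). The Euler-Maclaurin correction adds −f(n)/2 = −1/(2·n^3). Euler-Maclaurin then gives
  Σ_{k>n} 1/k^3 = ∫_{n}^∞ dx/x^3 − 1/(2·n^3) + O(1/n^4).
(Equivalently this is ζ(3) − Σ_{k≤n} 1/k^3.)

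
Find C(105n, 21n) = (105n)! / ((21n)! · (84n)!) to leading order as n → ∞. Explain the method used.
C(105n, 21n) ~ (3125/256)^(21n) · sqrt(5/(8π·21n))

Write N = 21n. Apply Stirling to each factorial:
  (5N)! ~ sqrt(2π·5N) · (5N/e)^(5N),
  N! ~ sqrt(2π N) · (N/e)^N,
  (4N)! ~ sqrt(2π·4N) · (4N/e)^(4N).
The exponential factors combine to (5N)^(5N) / (N^N · (4N)^(4N)) = 5^(5N)/4^(4N) = (5^5/4^4)^N = (3125/256)^N.
The square-root prefactors combine to sqrt(2π·5N) / (sqrt(2π N)·sqrt(2π·4N)) = sqrt(5 / (2π·4·N)) = sqrt(5/(8π·21n)).
Substituting N = 21n: C(105n, 21n) ~ (3125/256)^(21n) · sqrt(5/(8π·21n)).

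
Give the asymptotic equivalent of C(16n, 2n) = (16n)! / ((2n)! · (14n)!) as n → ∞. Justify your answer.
C(16n, 2n) ~ (16777216/823543)^(2n) · sqrt(4/(7π·2n))

Write N = 2n. Apply Stirling to each factorial:
  (8N)! ~ sqrt(2π·8N) · (8N/e)^(8N),
  N! ~ sqrt(2π N) · (N/e)^N,
  (7N)! ~ sqrt(2π·7N) · (7N/e)^(7N).
The exponential factors combine to (8N)^(8N) / (N^N · (7N)^(7N)) = 8^(8N)/7^(7N) = (8^8/7^7)^N = (16777216/823543)^N.
The square-root prefactors combine to sqrt(2π·8N) / (sqrt(2π N)·sqrt(2π·7N)) = sqrt(8 / (2π·7·N)) = sqrt(4/(7π·2n)).
Substituting N = 2n: C(16n, 2n) ~ (16777216/823543)^(2n) · sqrt(4/(7π·2n)).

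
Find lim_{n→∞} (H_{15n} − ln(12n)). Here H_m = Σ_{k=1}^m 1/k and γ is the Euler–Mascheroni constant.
lim = ln(5/4) + γ

By Euler-Maclaurin, H_m = ln m + γ + O(1/m). So
  H_{15n} − ln(12n) = ln(15n) + γ − ln(12n) + O(1/n)
                       = ln(15/12) + γ + O(1/n).
Hence the limit is ln(15/12) + γ (= ln(5/4)).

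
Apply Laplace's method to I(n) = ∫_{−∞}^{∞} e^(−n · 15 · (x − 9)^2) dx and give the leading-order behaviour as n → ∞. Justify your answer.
I(n) = sqrt(π/(15n))

Here φ(x) = 15 · (x − 9)^2 has its unique minimum at x* = 9 with φ(x*) = 0 and φ''(x*) = 30. Laplace's method gives
  I(n) ~ e^(−n φ(x*)) · sqrt(2π / (n · φ''(x*))) = sqrt(2π / (30n)) = sqrt(π/(15n)).
This is exact: substituting u = (x − 9)·sqrt(15n) gives I(n) = (1/sqrt(15n)) ∫_{−∞}^{∞} e^(−u^2) du = sqrt(π/(15n)).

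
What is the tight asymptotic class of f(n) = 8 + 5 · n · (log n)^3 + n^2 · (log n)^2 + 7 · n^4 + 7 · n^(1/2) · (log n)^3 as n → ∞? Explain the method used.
f(n) ∈ Θ(n^4)

Compare the terms by growth order. For large n, n^a · (log n)^b dominates n^a' · (log n)^b' iff a > a', or (a = a' and b > b'). Ranking the 5 terms shows the dominant one is 7 · n^4. Hence f(n) ∈ Θ(n^4).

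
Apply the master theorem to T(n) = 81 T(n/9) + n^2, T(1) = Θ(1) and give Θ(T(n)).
T(n) = Θ(n^2 log n)

log_9 81 = 2, and f(n) = n^2 = Θ(n^(log_9 81)). This is Case 2 of the master theorem: T(n) = Θ(f(n) · log n) = Θ(n^2 log n).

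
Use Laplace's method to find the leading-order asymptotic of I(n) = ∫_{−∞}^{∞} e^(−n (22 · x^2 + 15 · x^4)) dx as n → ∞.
I(n) ~ sqrt(π/(22n))

φ(x) = 22 · x^2 + 15 · x^4 has its unique global minimum at x* = 0 (since φ'(x) = 44x + 60x^3 = 0 only at x = 0 for real x with both coefficients positive, and φ → ∞ as |x| → ∞). At x* = 0, φ(0) = 0 and φ''(0) = 44. Laplace's method then gives
  I(n) ~ sqrt(2π / (n · φ''(0))) · e^(−n φ(0)) = sqrt(2π / (44n)) = sqrt(π/(22n)).
The 15 · x^4 term contributes only at subleading order (an O(1/n) relative correction).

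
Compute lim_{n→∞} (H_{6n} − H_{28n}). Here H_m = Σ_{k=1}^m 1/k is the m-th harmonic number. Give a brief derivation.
lim = ln(6/28) = ln(3/14)

Euler-Maclaurin gives H_m = ln m + γ + 1/(2m) + O(1/m^2). The γ and O(1/m) terms cancel in the difference:
  H_{6n} − H_{28n} = ln(6n) − ln(28n) + O(1/n) = ln(6/28) + O(1/n).
Hence the limit is ln(6/28) = ln(3/14).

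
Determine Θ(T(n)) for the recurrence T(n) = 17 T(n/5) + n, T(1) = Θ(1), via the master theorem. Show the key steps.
T(n) = Θ(n^(log_5 17))

Master theorem: compare f(n) = n to n^(log_5 17) where log_5 17 ≈ 1.760. Since 1 < log_5 17, we have f(n) = O(n^(log_5 17 − ε)) for some ε > 0 — Case 1. Hence T(n) = Θ(n^(log_5 17)).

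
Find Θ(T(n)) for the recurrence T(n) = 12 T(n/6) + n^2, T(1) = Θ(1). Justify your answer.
T(n) = Θ(n^2)

log_6 12 ≈ 1.387. f(n) = n^2 dominates n^(log_6 12) since 2 > 1.387, and the regularity condition a·f(n/b) = 12·(n/6)^2 = (12/36)·n^2 ≤ c·f(n) holds with c = 12/36 ≈ 0.333 < 1. So this is Case 3: T(n) = Θ(f(n)) = Θ(n^2).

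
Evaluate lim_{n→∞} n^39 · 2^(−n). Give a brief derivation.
lim = 0

Exponentials with base > 1 dominate every fixed polynomial: for any fixed c, n^c / 2^n → 0 as n → ∞ (e.g. by the ratio test, or by writing 2^n = e^(n ln 2) and noting e^(n ln 2) / n^c → ∞). Hence n^39 · 2^(−n) = n^39 / 2^n → 0.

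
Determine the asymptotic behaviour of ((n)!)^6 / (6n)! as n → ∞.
((n)!)^6/(6n)! ~ ((2π·n)^(5/2) / sqrt(6)) · 6^(−6·n)  →  0

Write N = n. Stirling: N! ~ sqrt(2π N)(N/e)^N and (6N)! ~ sqrt(2π·6N)·(6N/e)^(6N).
  (N!)^6/(6N)! ~ (2π N)^(6/2) (N/e)^(6N) / [sqrt(2π·6N) (6N/e)^(6N)]
     = (2π N)^(6/2) / sqrt(2π·6N) · (N/(6N))^(6N)
     = (2π N)^((6−1)/2) / sqrt(6) · 6^(−6N).
Since 6^6 > 1, the factor 6^(−6N) decays exponentially, so the ratio → 0. Substituting N = n gives the stated form.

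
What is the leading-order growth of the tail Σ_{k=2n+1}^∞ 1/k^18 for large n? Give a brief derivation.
Σ_{k>2n} 1/k^18 ~ 1/(17 · (2n)^17)

Compare to the integral: ∫_{2n}^∞ x^(−18) dx = [−x^(−17)/17]_{2n}^∞ = 1/((18−1)·(2n)^17). Euler-Maclaurin then gives
  Σ_{k>2n} 1/k^18 = ∫_{2n}^∞ dx/x^18 − 1/(2·(2n)^18) + O(1/(2n)^19).
(Equivalently this is ζ(18) − Σ_{k≤2n} 1/k^18.)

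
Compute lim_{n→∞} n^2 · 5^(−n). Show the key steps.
lim = 0

Exponentials with base > 1 dominate every fixed polynomial: for any fixed c, n^c / 5^n → 0 as n → ∞ (e.g. by the ratio test, or by writing 5^n = e^(n ln 5) and noting e^(n ln 5) / n^c → ∞). Hence n^2 · 5^(−n) = n^2 / 5^n → 0.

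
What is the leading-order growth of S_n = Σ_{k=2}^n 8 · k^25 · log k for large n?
S_n ~ 4 · n^26 log n / 13 − 2 · n^26 / 169

By integral comparison, S_n = ∫_1^n 8 · x^25 · log x dx + O(n^25 · log n). For the integral, ∫ x^25 log x dx = n^26 log n / 26 − n^26/676 (integration by parts). Hence S_n ~ 4 · n^26 log n / 13 − 2 · n^26 / 169.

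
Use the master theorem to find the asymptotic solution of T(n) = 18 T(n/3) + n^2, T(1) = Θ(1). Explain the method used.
T(n) = Θ(n^(log_3 18))

Master theorem: compare f(n) = n^2 to n^(log_3 18) where log_3 18 ≈ 2.631. Since 2 < log_3 18, we have f(n) = O(n^(log_3 18 − ε)) for some ε > 0 — Case 1. Hence T(n) = Θ(n^(log_3 18)).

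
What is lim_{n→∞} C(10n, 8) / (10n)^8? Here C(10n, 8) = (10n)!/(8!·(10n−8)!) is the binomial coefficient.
lim = 1/8! = 1/40320

With N = 10n → ∞: C(N, 8) / N^8 = [N(N−1)…(N−7)] / (8! · N^8) = (1/8!) · 1 · (1 − 1/(10n)) · … · (1 − 7/(10n)). Each factor → 1 as N → ∞, so the limit is 1/8! = 1/40320.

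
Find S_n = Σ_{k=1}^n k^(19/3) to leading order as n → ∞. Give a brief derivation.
S_n ~ (3/22) · n^(22/3)

Integral comparison: Σ_{k=1}^n k^(19/3) = ∫_0^n x^(19/3) dx + O(n^(19/3)). The integral is n^(1 + 19/3) / (1 + 19/3) = n^((19+3)/3) / ((19+3)/3) = (3/22) · n^(22/3).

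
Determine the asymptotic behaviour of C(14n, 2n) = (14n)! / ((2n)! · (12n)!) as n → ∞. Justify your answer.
C(14n, 2n) ~ (823543/46656)^(2n) · sqrt(7/(12π·2n))

Write N = 2n. Apply Stirling to each factorial:
  (7N)! ~ sqrt(2π·7N) · (7N/e)^(7N),
  N! ~ sqrt(2π N) · (N/e)^N,
  (6N)! ~ sqrt(2π·6N) · (6N/e)^(6N).
The exponential factors combine to (7N)^(7N) / (N^N · (6N)^(6N)) = 7^(7N)/6^(6N) = (7^7/6^6)^N = (823543/46656)^N.
The square-root prefactors combine to sqrt(2π·7N) / (sqrt(2π N)·sqrt(2π·6N)) = sqrt(7 / (2π·6·N)) = sqrt(7/(12π·2n)).
Substituting N = 2n: C(14n, 2n) ~ (823543/46656)^(2n) · sqrt(7/(12π·2n)).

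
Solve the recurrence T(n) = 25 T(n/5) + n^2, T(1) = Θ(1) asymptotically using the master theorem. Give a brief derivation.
T(n) = Θ(n^2 log n)

log_5 25 = 2, and f(n) = n^2 = Θ(n^(log_5 25)). This is Case 2 of the master theorem: T(n) = Θ(f(n) · log n) = Θ(n^2 log n).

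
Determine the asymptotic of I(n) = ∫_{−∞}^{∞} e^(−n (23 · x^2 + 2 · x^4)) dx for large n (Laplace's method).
I(n) ~ sqrt(π/(23n))

φ(x) = 23 · x^2 + 2 · x^4 has its unique global minimum at x* = 0 (since φ'(x) = 46x + 8x^3 = 0 only at x = 0 for real x with both coefficients positive, and φ → ∞ as |x| → ∞). At x* = 0, φ(0) = 0 and φ''(0) = 46. Laplace's method then gives
  I(n) ~ sqrt(2π / (n · φ''(0))) · e^(−n φ(0)) = sqrt(2π / (46n)) = sqrt(π/(23n)).
The 2 · x^4 term contributes only at subleading order (an O(1/n) relative correction).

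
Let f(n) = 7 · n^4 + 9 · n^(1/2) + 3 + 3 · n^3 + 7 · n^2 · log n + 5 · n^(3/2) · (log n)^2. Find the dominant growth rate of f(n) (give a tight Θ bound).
f(n) ∈ Θ(n^4)

Compare the terms by growth order. For large n, n^a · (log n)^b dominates n^a' · (log n)^b' iff a > a', or (a = a' and b > b'). Ranking the 6 terms shows the dominant one is 7 · n^4. Hence f(n) ∈ Θ(n^4).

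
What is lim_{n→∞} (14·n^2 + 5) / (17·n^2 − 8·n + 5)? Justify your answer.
lim = 14/17

For large n the leading n^2 terms dominate both numerator and denominator. Dividing top and bottom by n^2, every other term tends to 0, leaving 14/17.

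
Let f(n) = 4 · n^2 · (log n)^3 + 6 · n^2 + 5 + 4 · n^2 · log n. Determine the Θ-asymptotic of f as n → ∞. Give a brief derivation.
f(n) ∈ Θ(n^2 · (log n)^3)

Compare the terms by growth order. For large n, n^a · (log n)^b dominates n^a' · (log n)^b' iff a > a', or (a = a' and b > b'). Ranking the 4 terms shows the dominant one is 4 · n^2 · (log n)^3. Hence f(n) ∈ Θ(n^2 · (log n)^3).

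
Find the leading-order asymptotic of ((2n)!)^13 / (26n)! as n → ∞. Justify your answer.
((2n)!)^13/(26n)! ~ ((2π·2n)^(12/2) / sqrt(13)) · 13^(−13·2n)  →  0

Write N = 2n. Stirling: N! ~ sqrt(2π N)(N/e)^N and (13N)! ~ sqrt(2π·13N)·(13N/e)^(13N).
  (N!)^13/(13N)! ~ (2π N)^(13/2) (N/e)^(13N) / [sqrt(2π·13N) (13N/e)^(13N)]
     = (2π N)^(13/2) / sqrt(2π·13N) · (N/(13N))^(13N)
     = (2π N)^((13−1)/2) / sqrt(13) · 13^(−13N).
Since 13^13 > 1, the factor 13^(−13N) decays exponentially, so the ratio → 0. Substituting N = 2n gives the stated form.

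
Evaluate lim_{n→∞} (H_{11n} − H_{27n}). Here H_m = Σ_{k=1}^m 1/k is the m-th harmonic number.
lim = ln(11/27)

Euler-Maclaurin gives H_m = ln m + γ + 1/(2m) + O(1/m^2). The γ and O(1/m) terms cancel in the difference:
  H_{11n} − H_{27n} = ln(11n) − ln(27n) + O(1/n) = ln(11/27) + O(1/n).
Hence the limit is ln(11/27).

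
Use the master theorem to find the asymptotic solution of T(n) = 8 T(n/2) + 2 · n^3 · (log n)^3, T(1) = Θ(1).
T(n) = Θ(n^3 · (log n)^4)

Here log_2 8 = 3 and f(n) = 2 · n^3 · (log n)^3 = Θ(n^(log_2 8) · (log n)^3). This is the extended Case 2 of the master theorem (f matches the critical exponent up to log factors), giving T(n) = Θ(n^(log_2 8) · (log n)^(3+1)) = Θ(n^3 · (log n)^4).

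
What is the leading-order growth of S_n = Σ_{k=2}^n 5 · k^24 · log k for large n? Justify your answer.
S_n ~ n^25 log n / 5 − n^25 / 125

By integral comparison, S_n = ∫_1^n 5 · x^24 · log x dx + O(n^24 · log n). For the integral, ∫ x^24 log x dx = n^25 log n / 25 − n^25/625 (integration by parts). Hence S_n ~ n^25 log n / 5 − n^25 / 125.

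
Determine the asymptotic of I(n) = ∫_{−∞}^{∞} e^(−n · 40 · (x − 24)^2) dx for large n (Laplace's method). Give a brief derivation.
I(n) = sqrt(π/(40n))

Here φ(x) = 40 · (x − 24)^2 has its unique minimum at x* = 24 with φ(x*) = 0 and φ''(x*) = 80. Laplace's method gives
  I(n) ~ e^(−n φ(x*)) · sqrt(2π / (n · φ''(x*))) = sqrt(2π / (80n)) = sqrt(π/(40n)).
This is exact: substituting u = (x − 24)·sqrt(40n) gives I(n) = (1/sqrt(40n)) ∫_{−∞}^{∞} e^(−u^2) du = sqrt(π/(40n)).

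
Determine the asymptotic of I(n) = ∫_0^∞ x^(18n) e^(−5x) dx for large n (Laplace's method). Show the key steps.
I(n) ~ (sqrt(2π·18n) / 5) · (18n/(5e))^(18n)

Write the integrand as exp(18n ln x − 5x) and set f(x) = 18n ln x − 5x. Then f'(x) = 18n/x − 5 = 0 at x* = 18n/5, and f''(x*) = −18n/x*^2 = −5^2/(18n). Laplace's method (interior maximum) gives
  I(n) ~ e^(f(x*)) · sqrt(2π / |f''(x*)|)
        = exp(18n ln(18n/5) − 18n) · sqrt(2π · 18n / 5^2)
        = (18n/5)^(18n) e^(−18n) · sqrt(2π·18n) / 5
        = (sqrt(2π·18n) / 5) · (18n/(5e))^(18n).
This matches Γ(18n+1)/5^(18n+1) with Stirling applied to Γ.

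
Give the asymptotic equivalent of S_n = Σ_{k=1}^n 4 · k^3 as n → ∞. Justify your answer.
S_n ~ n^4

By integral comparison (Euler-Maclaurin), Σ_{k=1}^n 4 · k^3 = 4 · ∫_0^n x^3 dx + O(n^3) = 4 · n^4/4 = n^4 + O(n^3). (Equivalently, Faulhaber's formula gives the same leading term.)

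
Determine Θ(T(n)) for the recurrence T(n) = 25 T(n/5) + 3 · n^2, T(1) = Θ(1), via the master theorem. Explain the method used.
T(n) = Θ(n^2 log n)

log_5 25 = 2, and f(n) = 3 · n^2 = Θ(n^(log_5 25)). This is Case 2 of the master theorem: T(n) = Θ(f(n) · log n) = Θ(n^2 log n).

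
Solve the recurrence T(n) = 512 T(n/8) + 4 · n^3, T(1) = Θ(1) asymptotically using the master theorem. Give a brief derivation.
T(n) = Θ(n^3 log n)

log_8 512 = 3, and f(n) = 4 · n^3 = Θ(n^(log_8 512)). This is Case 2 of the master theorem: T(n) = Θ(f(n) · log n) = Θ(n^3 log n).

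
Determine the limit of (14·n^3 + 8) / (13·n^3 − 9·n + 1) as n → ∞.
lim = 14/13

For large n the leading n^3 terms dominate both numerator and denominator. Dividing top and bottom by n^3, every other term tends to 0, leaving 14/13.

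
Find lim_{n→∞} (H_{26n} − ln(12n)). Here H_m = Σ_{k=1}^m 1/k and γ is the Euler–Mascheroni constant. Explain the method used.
lim = ln(13/6) + γ

By Euler-Maclaurin, H_m = ln m + γ + O(1/m). So
  H_{26n} − ln(12n) = ln(26n) + γ − ln(12n) + O(1/n)
                       = ln(26/12) + γ + O(1/n).
Hence the limit is ln(26/12) + γ (= ln(13/6)).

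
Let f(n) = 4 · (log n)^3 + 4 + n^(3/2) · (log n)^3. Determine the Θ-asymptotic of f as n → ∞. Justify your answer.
f(n) ∈ Θ(n^(3/2) · (log n)^3)

Compare the terms by growth order. For large n, n^a · (log n)^b dominates n^a' · (log n)^b' iff a > a', or (a = a' and b > b'). Ranking the 3 terms shows the dominant one is n^(3/2) · (log n)^3. Hence f(n) ∈ Θ(n^(3/2) · (log n)^3).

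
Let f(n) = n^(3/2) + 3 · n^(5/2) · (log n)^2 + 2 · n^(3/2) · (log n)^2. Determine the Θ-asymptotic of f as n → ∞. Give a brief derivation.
f(n) ∈ Θ(n^(5/2) · (log n)^2)

Compare the terms by growth order. For large n, n^a · (log n)^b dominates n^a' · (log n)^b' iff a > a', or (a = a' and b > b'). Ranking the 3 terms shows the dominant one is 3 · n^(5/2) · (log n)^2. Hence f(n) ∈ Θ(n^(5/2) · (log n)^2).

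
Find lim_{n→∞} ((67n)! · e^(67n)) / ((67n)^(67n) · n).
lim = 0

Stirling: (67n)! ~ sqrt(2π·67n) · (67n/e)^(67n). Hence
  (67n)! · e^(67n) / (67n)^(67n) ~ sqrt(2π·67n).
Dividing by n: sqrt(2π·67n) / n = sqrt(2π·67) · n^((1−2)/2), so the expression behaves like sqrt(2π·67) · n^((1−2)/2) → 0.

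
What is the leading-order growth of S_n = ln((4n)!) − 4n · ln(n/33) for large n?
S_n ~ 4n · (ln 132 − 1) + O(ln n)

Stirling: ln((4n)!) = 4n ln(4n) − 4n + O(ln n).
  S_n = 4n ln(4n) − 4n − 4n ln(n/33) + O(ln n)
      = 4n ln(4n) − 4n ln n + 4n ln 33 − 4n + O(ln n)
      = 4n ln 4 + 4n ln 33 − 4n + O(ln n)
      = 4n (ln 132 − 1) + O(ln n).
Numerically ln(132) − 1 ≈ 3.8828.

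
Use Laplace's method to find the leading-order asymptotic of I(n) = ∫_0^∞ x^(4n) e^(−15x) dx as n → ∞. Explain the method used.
I(n) ~ (sqrt(2π·4n) / 15) · (4n/(15e))^(4n)

Write the integrand as exp(4n ln x − 15x) and set f(x) = 4n ln x − 15x. Then f'(x) = 4n/x − 15 = 0 at x* = 4n/15, and f''(x*) = −4n/x*^2 = −15^2/(4n). Laplace's method (interior maximum) gives
  I(n) ~ e^(f(x*)) · sqrt(2π / |f''(x*)|)
        = exp(4n ln(4n/15) − 4n) · sqrt(2π · 4n / 15^2)
        = (4n/15)^(4n) e^(−4n) · sqrt(2π·4n) / 15
        = (sqrt(2π·4n) / 15) · (4n/(15e))^(4n).
This matches Γ(4n+1)/15^(4n+1) with Stirling applied to Γ.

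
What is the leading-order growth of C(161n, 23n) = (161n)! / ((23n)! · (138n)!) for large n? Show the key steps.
C(161n, 23n) ~ (823543/46656)^(23n) · sqrt(7/(12π·23n))

Write N = 23n. Apply Stirling to each factorial:
  (7N)! ~ sqrt(2π·7N) · (7N/e)^(7N),
  N! ~ sqrt(2π N) · (N/e)^N,
  (6N)! ~ sqrt(2π·6N) · (6N/e)^(6N).
The exponential factors combine to (7N)^(7N) / (N^N · (6N)^(6N)) = 7^(7N)/6^(6N) = (7^7/6^6)^N = (823543/46656)^N.
The square-root prefactors combine to sqrt(2π·7N) / (sqrt(2π N)·sqrt(2π·6N)) = sqrt(7 / (2π·6·N)) = sqrt(7/(12π·23n)).
Substituting N = 23n: C(161n, 23n) ~ (823543/46656)^(23n) · sqrt(7/(12π·23n)).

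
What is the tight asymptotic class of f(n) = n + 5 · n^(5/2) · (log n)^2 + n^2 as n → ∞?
f(n) ∈ Θ(n^(5/2) · (log n)^2)

Compare the terms by growth order. For large n, n^a · (log n)^b dominates n^a' · (log n)^b' iff a > a', or (a = a' and b > b'). Ranking the 3 terms shows the dominant one is 5 · n^(5/2) · (log n)^2. Hence f(n) ∈ Θ(n^(5/2) · (log n)^2).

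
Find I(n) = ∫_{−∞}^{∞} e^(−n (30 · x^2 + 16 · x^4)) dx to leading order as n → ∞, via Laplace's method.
I(n) ~ sqrt(π/(30n))

φ(x) = 30 · x^2 + 16 · x^4 has its unique global minimum at x* = 0 (since φ'(x) = 60x + 64x^3 = 0 only at x = 0 for real x with both coefficients positive, and φ → ∞ as |x| → ∞). At x* = 0, φ(0) = 0 and φ''(0) = 60. Laplace's method then gives
  I(n) ~ sqrt(2π / (n · φ''(0))) · e^(−n φ(0)) = sqrt(2π / (60n)) = sqrt(π/(30n)).
The 16 · x^4 term contributes only at subleading order (an O(1/n) relative correction).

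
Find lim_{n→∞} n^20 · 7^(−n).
lim = 0

Exponentials with base > 1 dominate every fixed polynomial: for any fixed c, n^c / 7^n → 0 as n → ∞ (e.g. by the ratio test, or by writing 7^n = e^(n ln 7) and noting e^(n ln 7) / n^c → ∞). Hence n^20 · 7^(−n) = n^20 / 7^n → 0.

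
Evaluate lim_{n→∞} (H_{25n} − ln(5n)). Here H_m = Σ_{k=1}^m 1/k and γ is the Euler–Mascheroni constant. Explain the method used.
lim = ln 5 + γ

By Euler-Maclaurin, H_m = ln m + γ + O(1/m). So
  H_{25n} − ln(5n) = ln(25n) + γ − ln(5n) + O(1/n)
                       = ln(25/5) + γ + O(1/n).
Hence the limit is ln(25/5) + γ (= ln 5).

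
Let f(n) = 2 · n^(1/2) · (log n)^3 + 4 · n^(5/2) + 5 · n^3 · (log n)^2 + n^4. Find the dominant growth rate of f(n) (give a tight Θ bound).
f(n) ∈ Θ(n^4)

Compare the terms by growth order. For large n, n^a · (log n)^b dominates n^a' · (log n)^b' iff a > a', or (a = a' and b > b'). Ranking the 4 terms shows the dominant one is n^4. Hence f(n) ∈ Θ(n^4).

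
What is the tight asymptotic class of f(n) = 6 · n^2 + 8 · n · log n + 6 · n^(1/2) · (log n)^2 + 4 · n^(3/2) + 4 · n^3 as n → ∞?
f(n) ∈ Θ(n^3)

Compare the terms by growth order. For large n, n^a · (log n)^b dominates n^a' · (log n)^b' iff a > a', or (a = a' and b > b'). Ranking the 5 terms shows the dominant one is 4 · n^3. Hence f(n) ∈ Θ(n^3).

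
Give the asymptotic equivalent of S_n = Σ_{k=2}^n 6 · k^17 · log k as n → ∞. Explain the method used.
S_n ~ n^18 log n / 3 − n^18 / 54

By integral comparison, S_n = ∫_1^n 6 · x^17 · log x dx + O(n^17 · log n). For the integral, ∫ x^17 log x dx = n^18 log n / 18 − n^18/324 (integration by parts). Hence S_n ~ n^18 log n / 3 − n^18 / 54.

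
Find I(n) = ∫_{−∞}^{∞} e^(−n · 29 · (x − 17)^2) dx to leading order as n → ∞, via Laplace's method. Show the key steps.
I(n) = sqrt(π/(29n))

Here φ(x) = 29 · (x − 17)^2 has its unique minimum at x* = 17 with φ(x*) = 0 and φ''(x*) = 58. Laplace's method gives
  I(n) ~ e^(−n φ(x*)) · sqrt(2π / (n · φ''(x*))) = sqrt(2π / (58n)) = sqrt(π/(29n)).
This is exact: substituting u = (x − 17)·sqrt(29n) gives I(n) = (1/sqrt(29n)) ∫_{−∞}^{∞} e^(−u^2) du = sqrt(π/(29n)).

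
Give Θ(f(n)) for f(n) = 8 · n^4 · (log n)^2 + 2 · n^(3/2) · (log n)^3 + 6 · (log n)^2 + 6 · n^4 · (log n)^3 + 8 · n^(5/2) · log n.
f(n) ∈ Θ(n^4 · (log n)^3)

Compare the terms by growth order. For large n, n^a · (log n)^b dominates n^a' · (log n)^b' iff a > a', or (a = a' and b > b'). Ranking the 5 terms shows the dominant one is 6 · n^4 · (log n)^3. Hence f(n) ∈ Θ(n^4 · (log n)^3).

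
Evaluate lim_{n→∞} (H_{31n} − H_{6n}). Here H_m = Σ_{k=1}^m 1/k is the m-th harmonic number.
lim = ln(31/6)

Euler-Maclaurin gives H_m = ln m + γ + 1/(2m) + O(1/m^2). The γ and O(1/m) terms cancel in the difference:
  H_{31n} − H_{6n} = ln(31n) − ln(6n) + O(1/n) = ln(31/6) + O(1/n).
Hence the limit is ln(31/6).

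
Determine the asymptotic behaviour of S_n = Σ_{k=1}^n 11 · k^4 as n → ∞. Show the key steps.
S_n ~ 11 · n^5 / 5

By integral comparison (Euler-Maclaurin), Σ_{k=1}^n 11 · k^4 = 11 · ∫_0^n x^4 dx + O(n^4) = 11 · n^5/5 + O(n^4). (Equivalently, Faulhaber's formula gives the same leading term.)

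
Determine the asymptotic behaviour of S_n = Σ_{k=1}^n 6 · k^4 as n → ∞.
S_n ~ 6 · n^5 / 5

By integral comparison (Euler-Maclaurin), Σ_{k=1}^n 6 · k^4 = 6 · ∫_0^n x^4 dx + O(n^4) = 6 · n^5/5 + O(n^4). (Equivalently, Faulhaber's formula gives the same leading term.)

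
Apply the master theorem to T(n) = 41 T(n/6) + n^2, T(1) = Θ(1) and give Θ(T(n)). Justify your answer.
T(n) = Θ(n^(log_6 41))

Master theorem: compare f(n) = n^2 to n^(log_6 41) where log_6 41 ≈ 2.073. Since 2 < log_6 41, we have f(n) = O(n^(log_6 41 − ε)) for some ε > 0 — Case 1. Hence T(n) = Θ(n^(log_6 41)).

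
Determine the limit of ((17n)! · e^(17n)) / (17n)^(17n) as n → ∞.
lim = ∞

Stirling: (17n)! ~ sqrt(2π·17n) · (17n/e)^(17n). Hence
  (17n)! · e^(17n) / (17n)^(17n) ~ sqrt(2π·17n) = sqrt(2π·17) · sqrt(n) → ∞.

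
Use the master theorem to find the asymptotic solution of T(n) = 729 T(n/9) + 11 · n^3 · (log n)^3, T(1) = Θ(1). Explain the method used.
T(n) = Θ(n^3 · (log n)^4)

Here log_9 729 = 3 and f(n) = 11 · n^3 · (log n)^3 = Θ(n^(log_9 729) · (log n)^3). This is the extended Case 2 of the master theorem (f matches the critical exponent up to log factors), giving T(n) = Θ(n^(log_9 729) · (log n)^(3+1)) = Θ(n^3 · (log n)^4).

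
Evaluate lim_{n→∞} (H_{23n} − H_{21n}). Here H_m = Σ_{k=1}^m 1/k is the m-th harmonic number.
lim = ln(23/21)

Euler-Maclaurin gives H_m = ln m + γ + 1/(2m) + O(1/m^2). The γ and O(1/m) terms cancel in the difference:
  H_{23n} − H_{21n} = ln(23n) − ln(21n) + O(1/n) = ln(23/21) + O(1/n).
Hence the limit is ln(23/21).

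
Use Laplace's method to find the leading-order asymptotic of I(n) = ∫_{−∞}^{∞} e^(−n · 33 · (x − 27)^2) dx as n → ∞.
I(n) = sqrt(π/(33n))

Here φ(x) = 33 · (x − 27)^2 has its unique minimum at x* = 27 with φ(x*) = 0 and φ''(x*) = 66. Laplace's method gives
  I(n) ~ e^(−n φ(x*)) · sqrt(2π / (n · φ''(x*))) = sqrt(2π / (66n)) = sqrt(π/(33n)).
This is exact: substituting u = (x − 27)·sqrt(33n) gives I(n) = (1/sqrt(33n)) ∫_{−∞}^{∞} e^(−u^2) du = sqrt(π/(33n)).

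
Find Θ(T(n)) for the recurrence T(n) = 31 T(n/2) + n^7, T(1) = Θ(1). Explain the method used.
T(n) = Θ(n^7)

log_2 31 ≈ 4.954. f(n) = n^7 dominates n^(log_2 31) since 7 > 4.954, and the regularity condition a·f(n/b) = 31·(n/2)^7 = (31/128)·n^7 ≤ c·f(n) holds with c = 31/128 ≈ 0.242 < 1. So this is Case 3: T(n) = Θ(f(n)) = Θ(n^7).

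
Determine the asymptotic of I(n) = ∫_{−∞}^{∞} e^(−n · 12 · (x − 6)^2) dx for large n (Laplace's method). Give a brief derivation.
I(n) = sqrt(π/(12n))

Here φ(x) = 12 · (x − 6)^2 has its unique minimum at x* = 6 with φ(x*) = 0 and φ''(x*) = 24. Laplace's method gives
  I(n) ~ e^(−n φ(x*)) · sqrt(2π / (n · φ''(x*))) = sqrt(2π / (24n)) = sqrt(π/(12n)).
This is exact: substituting u = (x − 6)·sqrt(12n) gives I(n) = (1/sqrt(12n)) ∫_{−∞}^{∞} e^(−u^2) du = sqrt(π/(12n)).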